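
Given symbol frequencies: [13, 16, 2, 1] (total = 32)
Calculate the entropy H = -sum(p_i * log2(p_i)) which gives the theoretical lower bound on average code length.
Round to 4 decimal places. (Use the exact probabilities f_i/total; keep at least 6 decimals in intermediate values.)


Per-symbol terms -p_i * log2(p_i) with p_i = f_i/32:
  p = 13/32 = 0.406250: log2(p) = -1.299560, -p*log2(p) = 0.527946
  p = 16/32 = 0.500000: log2(p) = -1.000000, -p*log2(p) = 0.500000
  p = 2/32 = 0.062500: log2(p) = -4.000000, -p*log2(p) = 0.250000
  p = 1/32 = 0.031250: log2(p) = -5.000000, -p*log2(p) = 0.156250
H = 0.527946 + 0.500000 + 0.250000 + 0.156250 = 1.434196

H = 1.4342 bits/symbol


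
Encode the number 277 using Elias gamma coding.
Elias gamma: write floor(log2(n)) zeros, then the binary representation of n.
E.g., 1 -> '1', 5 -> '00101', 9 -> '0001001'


num_bits = floor(log2(277)) + 1 = 9
leading_zeros = num_bits - 1 = 8
binary(277) = 100010101

Elias gamma(277) = '00000000' + '100010101' = 00000000100010101 (17 bits)


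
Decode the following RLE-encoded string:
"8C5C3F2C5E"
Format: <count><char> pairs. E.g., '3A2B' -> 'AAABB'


Expanding each <count><char> pair:
  8C -> 'CCCCCCCC'
  5C -> 'CCCCC'
  3F -> 'FFF'
  2C -> 'CC'
  5E -> 'EEEEE'

Decoded = CCCCCCCCCCCCCFFFCCEEEEE


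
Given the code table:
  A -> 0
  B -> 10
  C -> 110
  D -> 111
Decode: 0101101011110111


Decoding:
0 -> A
10 -> B
110 -> C
10 -> B
111 -> D
10 -> B
111 -> D


Result: ABCBDBD


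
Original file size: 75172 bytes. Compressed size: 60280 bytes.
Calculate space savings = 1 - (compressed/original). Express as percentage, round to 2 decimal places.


ratio = compressed/original = 60280/75172 = 0.801894
savings = 1 - ratio = 1 - 0.801894 = 0.198106
as a percentage: 0.198106 * 100 = 19.81%

Space savings = 1 - 60280/75172 = 19.81%


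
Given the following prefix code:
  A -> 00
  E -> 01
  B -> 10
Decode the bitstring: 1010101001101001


Decoding step by step:
Bits 10 -> B
Bits 10 -> B
Bits 10 -> B
Bits 10 -> B
Bits 01 -> E
Bits 10 -> B
Bits 10 -> B
Bits 01 -> E


Decoded message: BBBBEBBE


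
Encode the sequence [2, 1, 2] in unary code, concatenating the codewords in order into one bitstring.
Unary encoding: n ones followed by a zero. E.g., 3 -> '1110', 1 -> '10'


Encode each number as n ones followed by a terminating 0:
  2 -> 110 (3 bits)
  1 -> 10 (2 bits)
  2 -> 110 (3 bits)
Total length = 3 + 2 + 3 = 8 bits.

Unary([2, 1, 2]) = 11010110 (8 bits)


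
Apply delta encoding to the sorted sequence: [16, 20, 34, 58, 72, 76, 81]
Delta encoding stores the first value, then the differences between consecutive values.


First value: 16
Deltas:
  20 - 16 = 4
  34 - 20 = 14
  58 - 34 = 24
  72 - 58 = 14
  76 - 72 = 4
  81 - 76 = 5


Delta encoded: [16, 4, 14, 24, 14, 4, 5]


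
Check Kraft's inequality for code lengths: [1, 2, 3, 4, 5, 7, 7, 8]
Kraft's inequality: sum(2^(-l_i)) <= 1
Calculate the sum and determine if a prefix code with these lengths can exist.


Sum = 2^(-1) + 2^(-2) + 2^(-3) + 2^(-4) + 2^(-5) + 2^(-7) + 2^(-7) + 2^(-8)
    = 0.5 + 0.25 + 0.125 + 0.0625 + 0.03125 + 0.0078125 + 0.0078125 + 0.00390625
    = 253/256 = 0.98828125
Since 0.98828125 <= 1, Kraft's inequality IS satisfied.
A prefix code with these lengths CAN exist.

Kraft sum = 0.98828125. Satisfied.


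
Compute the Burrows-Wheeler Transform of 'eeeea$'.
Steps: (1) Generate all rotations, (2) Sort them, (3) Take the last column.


Rotations (sorted):
  0: $eeeea -> last char: a
  1: a$eeee -> last char: e
  2: ea$eee -> last char: e
  3: eea$ee -> last char: e
  4: eeea$e -> last char: e
  5: eeeea$ -> last char: $


BWT = aeeee$


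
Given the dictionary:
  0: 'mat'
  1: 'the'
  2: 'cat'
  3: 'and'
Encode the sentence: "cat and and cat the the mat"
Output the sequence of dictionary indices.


Look up each word in the dictionary:
  'cat' -> 2
  'and' -> 3
  'and' -> 3
  'cat' -> 2
  'the' -> 1
  'the' -> 1
  'mat' -> 0

Encoded: [2, 3, 3, 2, 1, 1, 0]


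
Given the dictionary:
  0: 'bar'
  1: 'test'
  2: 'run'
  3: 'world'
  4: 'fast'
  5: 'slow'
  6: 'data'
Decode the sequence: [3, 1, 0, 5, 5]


Look up each index in the dictionary:
  3 -> 'world'
  1 -> 'test'
  0 -> 'bar'
  5 -> 'slow'
  5 -> 'slow'

Decoded: "world test bar slow slow"


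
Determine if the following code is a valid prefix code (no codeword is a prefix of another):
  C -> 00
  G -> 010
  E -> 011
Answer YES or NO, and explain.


Checking each pair (does one codeword prefix another?):
  C='00' vs G='010': no prefix
  C='00' vs E='011': no prefix
  G='010' vs C='00': no prefix
  G='010' vs E='011': no prefix
  E='011' vs C='00': no prefix
  E='011' vs G='010': no prefix
No violation found over all pairs.

YES -- this is a valid prefix code. No codeword is a prefix of any other codeword.


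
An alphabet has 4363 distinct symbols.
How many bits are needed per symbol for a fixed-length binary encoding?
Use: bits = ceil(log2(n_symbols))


log2(4363) = 12.0911
Bracket: 2^12 = 4096 < 4363 <= 2^13 = 8192
So ceil(log2(4363)) = 13

bits = ceil(log2(4363)) = ceil(12.0911) = 13 bits


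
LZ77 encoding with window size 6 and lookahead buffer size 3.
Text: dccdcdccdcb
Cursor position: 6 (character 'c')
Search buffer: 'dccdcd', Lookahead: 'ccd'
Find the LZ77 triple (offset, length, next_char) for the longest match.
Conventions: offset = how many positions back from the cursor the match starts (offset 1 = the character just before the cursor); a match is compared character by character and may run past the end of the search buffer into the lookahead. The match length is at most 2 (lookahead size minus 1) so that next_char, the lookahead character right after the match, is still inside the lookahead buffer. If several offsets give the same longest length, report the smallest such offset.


Try each offset into the search buffer:
  offset=1 (pos 5, char 'd'): match length 0
  offset=2 (pos 4, char 'c'): match length 1
  offset=3 (pos 3, char 'd'): match length 0
  offset=4 (pos 2, char 'c'): match length 1
  offset=5 (pos 1, char 'c'): match length 2
  offset=6 (pos 0, char 'd'): match length 0
Longest match has length 2 at offset 5.
next_char = character at position 6 + 2 = 8 -> 'd'

Best match: offset=5, length=2 (matching 'cc' starting at position 1)
LZ77 triple: (5, 2, 'd')


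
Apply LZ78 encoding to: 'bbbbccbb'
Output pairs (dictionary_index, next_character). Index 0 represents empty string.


LZ78 encoding steps:
Dictionary: {0: ''}
Step 1: w='' (idx 0), next='b' -> output (0, 'b'), add 'b' as idx 1
Step 2: w='b' (idx 1), next='b' -> output (1, 'b'), add 'bb' as idx 2
Step 3: w='b' (idx 1), next='c' -> output (1, 'c'), add 'bc' as idx 3
Step 4: w='' (idx 0), next='c' -> output (0, 'c'), add 'c' as idx 4
Step 5: w='bb' (idx 2), end of input -> output (2, '')


Encoded: [(0, 'b'), (1, 'b'), (1, 'c'), (0, 'c'), (2, '')]


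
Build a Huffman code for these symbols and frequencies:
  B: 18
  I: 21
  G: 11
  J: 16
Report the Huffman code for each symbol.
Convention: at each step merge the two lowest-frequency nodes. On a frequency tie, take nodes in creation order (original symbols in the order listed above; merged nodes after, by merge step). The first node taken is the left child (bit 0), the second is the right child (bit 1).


Huffman tree construction:
Step 1: Merge G(11) + J(16) = 27
Step 2: Merge B(18) + I(21) = 39
Step 3: Merge (G+J)(27) + (B+I)(39) = 66
Read each symbol's code off the tree from the root (left child = 0, right child = 1).

Codes:
  B: 10 (length 2)
  I: 11 (length 2)
  G: 00 (length 2)
  J: 01 (length 2)
Average code length: 132/66 = 2.0000 bits/symbol


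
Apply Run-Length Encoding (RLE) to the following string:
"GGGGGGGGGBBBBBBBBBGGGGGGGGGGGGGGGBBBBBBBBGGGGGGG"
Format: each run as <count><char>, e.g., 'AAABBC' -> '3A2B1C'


Scanning runs left to right:
  i=0: run of 'G' x 9 -> '9G'
  i=9: run of 'B' x 9 -> '9B'
  i=18: run of 'G' x 15 -> '15G'
  i=33: run of 'B' x 8 -> '8B'
  i=41: run of 'G' x 7 -> '7G'

RLE = 9G9B15G8B7G


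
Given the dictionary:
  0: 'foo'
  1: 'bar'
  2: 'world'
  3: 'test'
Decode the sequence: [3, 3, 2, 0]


Look up each index in the dictionary:
  3 -> 'test'
  3 -> 'test'
  2 -> 'world'
  0 -> 'foo'

Decoded: "test test world foo"


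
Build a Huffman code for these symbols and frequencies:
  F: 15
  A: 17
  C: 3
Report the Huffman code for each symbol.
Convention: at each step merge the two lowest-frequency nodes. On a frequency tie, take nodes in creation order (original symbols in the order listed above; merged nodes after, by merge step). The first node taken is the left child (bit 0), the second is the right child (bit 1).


Huffman tree construction:
Step 1: Merge C(3) + F(15) = 18
Step 2: Merge A(17) + (C+F)(18) = 35
Read each symbol's code off the tree from the root (left child = 0, right child = 1).

Codes:
  F: 11 (length 2)
  A: 0 (length 1)
  C: 10 (length 2)
Average code length: 53/35 = 1.5143 bits/symbol


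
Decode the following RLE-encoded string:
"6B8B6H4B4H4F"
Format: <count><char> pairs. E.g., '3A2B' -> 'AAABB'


Expanding each <count><char> pair:
  6B -> 'BBBBBB'
  8B -> 'BBBBBBBB'
  6H -> 'HHHHHH'
  4B -> 'BBBB'
  4H -> 'HHHH'
  4F -> 'FFFF'

Decoded = BBBBBBBBBBBBBBHHHHHHBBBBHHHHFFFF


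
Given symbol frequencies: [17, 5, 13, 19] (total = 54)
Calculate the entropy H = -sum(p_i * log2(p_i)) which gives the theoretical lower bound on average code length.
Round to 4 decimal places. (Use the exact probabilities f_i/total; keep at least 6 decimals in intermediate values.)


Per-symbol terms -p_i * log2(p_i) with p_i = f_i/54:
  p = 17/54 = 0.314815: log2(p) = -1.667425, -p*log2(p) = 0.524930
  p = 5/54 = 0.092593: log2(p) = -3.432959, -p*log2(p) = 0.317867
  p = 13/54 = 0.240741: log2(p) = -2.054448, -p*log2(p) = 0.494589
  p = 19/54 = 0.351852: log2(p) = -1.506960, -p*log2(p) = 0.530227
H = 0.524930 + 0.317867 + 0.494589 + 0.530227 = 1.867613

H = 1.8676 bits/symbol


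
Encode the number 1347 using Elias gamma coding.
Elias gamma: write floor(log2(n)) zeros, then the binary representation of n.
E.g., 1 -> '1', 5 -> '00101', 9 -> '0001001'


num_bits = floor(log2(1347)) + 1 = 11
leading_zeros = num_bits - 1 = 10
binary(1347) = 10101000011

Elias gamma(1347) = '0000000000' + '10101000011' = 000000000010101000011 (21 bits)


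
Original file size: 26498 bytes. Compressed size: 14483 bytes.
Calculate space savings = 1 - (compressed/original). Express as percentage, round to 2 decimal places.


ratio = compressed/original = 14483/26498 = 0.54657
savings = 1 - ratio = 1 - 0.54657 = 0.45343
as a percentage: 0.45343 * 100 = 45.34%

Space savings = 1 - 14483/26498 = 45.34%


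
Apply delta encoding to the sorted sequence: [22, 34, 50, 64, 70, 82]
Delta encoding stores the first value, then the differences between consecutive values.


First value: 22
Deltas:
  34 - 22 = 12
  50 - 34 = 16
  64 - 50 = 14
  70 - 64 = 6
  82 - 70 = 12


Delta encoded: [22, 12, 16, 14, 6, 12]


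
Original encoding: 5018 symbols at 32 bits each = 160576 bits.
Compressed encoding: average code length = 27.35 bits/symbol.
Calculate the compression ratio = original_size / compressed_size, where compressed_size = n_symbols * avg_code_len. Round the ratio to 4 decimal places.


original_size = n_symbols * orig_bits = 5018 * 32 = 160576 bits
compressed_size = n_symbols * avg_code_len = 5018 * 27.35 = 137242.3 bits
ratio = original_size / compressed_size = 160576 / 137242.3 = 1.17

Compression ratio = 1.17


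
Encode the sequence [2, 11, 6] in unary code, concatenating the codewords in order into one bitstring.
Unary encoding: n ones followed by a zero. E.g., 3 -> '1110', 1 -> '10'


Encode each number as n ones followed by a terminating 0:
  2 -> 110 (3 bits)
  11 -> 111111111110 (12 bits)
  6 -> 1111110 (7 bits)
Total length = 3 + 12 + 7 = 22 bits.

Unary([2, 11, 6]) = 1101111111111101111110 (22 bits)


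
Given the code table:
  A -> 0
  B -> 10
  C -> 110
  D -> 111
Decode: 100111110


Decoding:
10 -> B
0 -> A
111 -> D
110 -> C


Result: BADC


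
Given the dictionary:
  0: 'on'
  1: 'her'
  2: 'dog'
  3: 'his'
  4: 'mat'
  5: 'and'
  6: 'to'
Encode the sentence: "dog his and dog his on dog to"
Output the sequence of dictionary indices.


Look up each word in the dictionary:
  'dog' -> 2
  'his' -> 3
  'and' -> 5
  'dog' -> 2
  'his' -> 3
  'on' -> 0
  'dog' -> 2
  'to' -> 6

Encoded: [2, 3, 5, 2, 3, 0, 2, 6]


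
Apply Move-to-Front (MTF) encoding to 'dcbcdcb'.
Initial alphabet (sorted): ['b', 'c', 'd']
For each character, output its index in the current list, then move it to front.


MTF encoding:
'd': index 2 in ['b', 'c', 'd'] -> ['d', 'b', 'c']
'c': index 2 in ['d', 'b', 'c'] -> ['c', 'd', 'b']
'b': index 2 in ['c', 'd', 'b'] -> ['b', 'c', 'd']
'c': index 1 in ['b', 'c', 'd'] -> ['c', 'b', 'd']
'd': index 2 in ['c', 'b', 'd'] -> ['d', 'c', 'b']
'c': index 1 in ['d', 'c', 'b'] -> ['c', 'd', 'b']
'b': index 2 in ['c', 'd', 'b'] -> ['b', 'c', 'd']


Output: [2, 2, 2, 1, 2, 1, 2]


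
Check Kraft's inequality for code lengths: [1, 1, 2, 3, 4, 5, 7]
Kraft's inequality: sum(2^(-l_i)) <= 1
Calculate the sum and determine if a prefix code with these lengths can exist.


Sum = 2^(-1) + 2^(-1) + 2^(-2) + 2^(-3) + 2^(-4) + 2^(-5) + 2^(-7)
    = 0.5 + 0.5 + 0.25 + 0.125 + 0.0625 + 0.03125 + 0.0078125
    = 189/128 = 1.4765625
Since 1.4765625 > 1, Kraft's inequality is NOT satisfied.
A prefix code with these lengths CANNOT exist.

Kraft sum = 1.4765625. Not satisfied.


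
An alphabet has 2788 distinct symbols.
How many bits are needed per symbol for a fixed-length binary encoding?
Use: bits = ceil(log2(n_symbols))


log2(2788) = 11.445
Bracket: 2^11 = 2048 < 2788 <= 2^12 = 4096
So ceil(log2(2788)) = 12

bits = ceil(log2(2788)) = ceil(11.445) = 12 bits


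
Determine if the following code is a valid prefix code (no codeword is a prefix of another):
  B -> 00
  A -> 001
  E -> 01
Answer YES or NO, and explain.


Checking each pair (does one codeword prefix another?):
  B='00' vs A='001': prefix -- VIOLATION

NO -- this is NOT a valid prefix code. B (00) is a prefix of A (001).


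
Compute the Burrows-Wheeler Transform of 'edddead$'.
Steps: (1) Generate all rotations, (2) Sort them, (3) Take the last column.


Rotations (sorted):
  0: $edddead -> last char: d
  1: ad$eddde -> last char: e
  2: d$edddea -> last char: a
  3: dddead$e -> last char: e
  4: ddead$ed -> last char: d
  5: dead$edd -> last char: d
  6: ead$eddd -> last char: d
  7: edddead$ -> last char: $


BWT = deaeddd$


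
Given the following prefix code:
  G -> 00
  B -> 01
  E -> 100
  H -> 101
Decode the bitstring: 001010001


Decoding step by step:
Bits 00 -> G
Bits 101 -> H
Bits 00 -> G
Bits 01 -> B


Decoded message: GHGB


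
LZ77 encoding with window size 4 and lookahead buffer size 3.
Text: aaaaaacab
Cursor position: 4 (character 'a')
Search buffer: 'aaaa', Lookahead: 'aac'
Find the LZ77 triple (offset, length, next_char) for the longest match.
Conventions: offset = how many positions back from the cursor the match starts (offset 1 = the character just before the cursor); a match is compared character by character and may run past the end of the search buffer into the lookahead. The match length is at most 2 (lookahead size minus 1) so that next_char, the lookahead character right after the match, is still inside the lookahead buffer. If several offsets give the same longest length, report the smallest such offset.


Try each offset into the search buffer:
  offset=1 (pos 3, char 'a'): match length 2
  offset=2 (pos 2, char 'a'): match length 2
  offset=3 (pos 1, char 'a'): match length 2
  offset=4 (pos 0, char 'a'): match length 2
Longest match has length 2, found at offsets 1, 2, 3, 4; take the smallest, offset 1.
next_char = character at position 4 + 2 = 6 -> 'c'

Best match: offset=1, length=2 (matching 'aa' starting at position 3)
LZ77 triple: (1, 2, 'c')


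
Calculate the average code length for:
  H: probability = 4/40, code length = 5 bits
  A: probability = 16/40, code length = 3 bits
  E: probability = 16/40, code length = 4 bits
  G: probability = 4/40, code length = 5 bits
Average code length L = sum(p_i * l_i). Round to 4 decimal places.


Weighted contributions p_i * l_i:
  H: (4/40) * 5 = 20/40
  A: (16/40) * 3 = 48/40
  E: (16/40) * 4 = 64/40
  G: (4/40) * 5 = 20/40
Sum = (20 + 48 + 64 + 20)/40 = 152/40

L = 152/40 = 3.8000 bits/symbol


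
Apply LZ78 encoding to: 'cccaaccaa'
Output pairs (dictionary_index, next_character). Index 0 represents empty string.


LZ78 encoding steps:
Dictionary: {0: ''}
Step 1: w='' (idx 0), next='c' -> output (0, 'c'), add 'c' as idx 1
Step 2: w='c' (idx 1), next='c' -> output (1, 'c'), add 'cc' as idx 2
Step 3: w='' (idx 0), next='a' -> output (0, 'a'), add 'a' as idx 3
Step 4: w='a' (idx 3), next='c' -> output (3, 'c'), add 'ac' as idx 4
Step 5: w='c' (idx 1), next='a' -> output (1, 'a'), add 'ca' as idx 5
Step 6: w='a' (idx 3), end of input -> output (3, '')


Encoded: [(0, 'c'), (1, 'c'), (0, 'a'), (3, 'c'), (1, 'a'), (3, '')]


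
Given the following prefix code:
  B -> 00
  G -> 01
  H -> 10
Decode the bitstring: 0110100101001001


Decoding step by step:
Bits 01 -> G
Bits 10 -> H
Bits 10 -> H
Bits 01 -> G
Bits 01 -> G
Bits 00 -> B
Bits 10 -> H
Bits 01 -> G


Decoded message: GHHGGBHG


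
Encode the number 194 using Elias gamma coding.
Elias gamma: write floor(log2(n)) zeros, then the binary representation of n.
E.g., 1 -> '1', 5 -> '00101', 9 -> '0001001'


num_bits = floor(log2(194)) + 1 = 8
leading_zeros = num_bits - 1 = 7
binary(194) = 11000010

Elias gamma(194) = '0000000' + '11000010' = 000000011000010 (15 bits)


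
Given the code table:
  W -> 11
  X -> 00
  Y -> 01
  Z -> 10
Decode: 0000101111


Decoding:
00 -> X
00 -> X
10 -> Z
11 -> W
11 -> W


Result: XXZWW


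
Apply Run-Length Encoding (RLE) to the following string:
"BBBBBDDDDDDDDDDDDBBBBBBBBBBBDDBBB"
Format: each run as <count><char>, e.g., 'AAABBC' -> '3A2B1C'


Scanning runs left to right:
  i=0: run of 'B' x 5 -> '5B'
  i=5: run of 'D' x 12 -> '12D'
  i=17: run of 'B' x 11 -> '11B'
  i=28: run of 'D' x 2 -> '2D'
  i=30: run of 'B' x 3 -> '3B'

RLE = 5B12D11B2D3B


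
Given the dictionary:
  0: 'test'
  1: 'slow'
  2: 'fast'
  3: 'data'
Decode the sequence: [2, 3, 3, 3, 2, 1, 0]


Look up each index in the dictionary:
  2 -> 'fast'
  3 -> 'data'
  3 -> 'data'
  3 -> 'data'
  2 -> 'fast'
  1 -> 'slow'
  0 -> 'test'

Decoded: "fast data data data fast slow test"


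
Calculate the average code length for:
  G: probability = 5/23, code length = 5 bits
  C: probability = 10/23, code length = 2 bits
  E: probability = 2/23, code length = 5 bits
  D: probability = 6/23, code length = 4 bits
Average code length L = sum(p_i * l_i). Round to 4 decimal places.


Weighted contributions p_i * l_i:
  G: (5/23) * 5 = 25/23
  C: (10/23) * 2 = 20/23
  E: (2/23) * 5 = 10/23
  D: (6/23) * 4 = 24/23
Sum = (25 + 20 + 10 + 24)/23 = 79/23

L = 79/23 = 3.4348 bits/symbol


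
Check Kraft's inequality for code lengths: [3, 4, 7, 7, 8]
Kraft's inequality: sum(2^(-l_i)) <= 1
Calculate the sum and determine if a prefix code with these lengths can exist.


Sum = 2^(-3) + 2^(-4) + 2^(-7) + 2^(-7) + 2^(-8)
    = 0.125 + 0.0625 + 0.0078125 + 0.0078125 + 0.00390625
    = 53/256 = 0.20703125
Since 0.20703125 <= 1, Kraft's inequality IS satisfied.
A prefix code with these lengths CAN exist.

Kraft sum = 0.20703125. Satisfied.


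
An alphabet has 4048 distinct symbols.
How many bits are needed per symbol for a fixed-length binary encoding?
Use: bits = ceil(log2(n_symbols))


log2(4048) = 11.983
Bracket: 2^11 = 2048 < 4048 <= 2^12 = 4096
So ceil(log2(4048)) = 12

bits = ceil(log2(4048)) = ceil(11.983) = 12 bits


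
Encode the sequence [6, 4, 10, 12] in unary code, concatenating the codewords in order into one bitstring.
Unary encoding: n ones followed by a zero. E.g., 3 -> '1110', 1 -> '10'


Encode each number as n ones followed by a terminating 0:
  6 -> 1111110 (7 bits)
  4 -> 11110 (5 bits)
  10 -> 11111111110 (11 bits)
  12 -> 1111111111110 (13 bits)
Total length = 7 + 5 + 11 + 13 = 36 bits.

Unary([6, 4, 10, 12]) = 111111011110111111111101111111111110 (36 bits)


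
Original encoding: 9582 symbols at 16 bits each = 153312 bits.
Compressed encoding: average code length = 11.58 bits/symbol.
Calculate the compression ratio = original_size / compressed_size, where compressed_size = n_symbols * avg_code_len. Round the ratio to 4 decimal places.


original_size = n_symbols * orig_bits = 9582 * 16 = 153312 bits
compressed_size = n_symbols * avg_code_len = 9582 * 11.58 = 110959.56 bits
ratio = original_size / compressed_size = 153312 / 110959.56 = 1.3817

Compression ratio = 1.3817


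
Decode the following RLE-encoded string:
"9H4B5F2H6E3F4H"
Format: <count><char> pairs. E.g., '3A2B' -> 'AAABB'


Expanding each <count><char> pair:
  9H -> 'HHHHHHHHH'
  4B -> 'BBBB'
  5F -> 'FFFFF'
  2H -> 'HH'
  6E -> 'EEEEEE'
  3F -> 'FFF'
  4H -> 'HHHH'

Decoded = HHHHHHHHHBBBBFFFFFHHEEEEEEFFFHHHH


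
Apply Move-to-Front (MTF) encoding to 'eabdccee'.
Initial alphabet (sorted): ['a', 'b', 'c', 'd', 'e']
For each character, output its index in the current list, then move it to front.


MTF encoding:
'e': index 4 in ['a', 'b', 'c', 'd', 'e'] -> ['e', 'a', 'b', 'c', 'd']
'a': index 1 in ['e', 'a', 'b', 'c', 'd'] -> ['a', 'e', 'b', 'c', 'd']
'b': index 2 in ['a', 'e', 'b', 'c', 'd'] -> ['b', 'a', 'e', 'c', 'd']
'd': index 4 in ['b', 'a', 'e', 'c', 'd'] -> ['d', 'b', 'a', 'e', 'c']
'c': index 4 in ['d', 'b', 'a', 'e', 'c'] -> ['c', 'd', 'b', 'a', 'e']
'c': index 0 in ['c', 'd', 'b', 'a', 'e'] -> ['c', 'd', 'b', 'a', 'e']
'e': index 4 in ['c', 'd', 'b', 'a', 'e'] -> ['e', 'c', 'd', 'b', 'a']
'e': index 0 in ['e', 'c', 'd', 'b', 'a'] -> ['e', 'c', 'd', 'b', 'a']


Output: [4, 1, 2, 4, 4, 0, 4, 0]


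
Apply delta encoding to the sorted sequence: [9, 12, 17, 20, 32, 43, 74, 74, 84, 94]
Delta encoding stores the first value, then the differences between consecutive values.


First value: 9
Deltas:
  12 - 9 = 3
  17 - 12 = 5
  20 - 17 = 3
  32 - 20 = 12
  43 - 32 = 11
  74 - 43 = 31
  74 - 74 = 0
  84 - 74 = 10
  94 - 84 = 10


Delta encoded: [9, 3, 5, 3, 12, 11, 31, 0, 10, 10]


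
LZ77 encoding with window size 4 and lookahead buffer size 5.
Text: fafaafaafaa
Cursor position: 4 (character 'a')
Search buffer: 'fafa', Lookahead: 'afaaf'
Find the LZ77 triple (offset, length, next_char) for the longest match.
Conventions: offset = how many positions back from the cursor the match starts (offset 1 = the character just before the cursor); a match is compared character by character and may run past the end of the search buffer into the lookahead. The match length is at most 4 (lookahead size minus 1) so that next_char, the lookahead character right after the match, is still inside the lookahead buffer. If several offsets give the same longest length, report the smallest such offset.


Try each offset into the search buffer:
  offset=1 (pos 3, char 'a'): match length 1
  offset=2 (pos 2, char 'f'): match length 0
  offset=3 (pos 1, char 'a'): match length 4
  offset=4 (pos 0, char 'f'): match length 0
Longest match has length 4 at offset 3.
next_char = character at position 4 + 4 = 8 -> 'f'

Best match: offset=3, length=4 (matching 'afaa' starting at position 1)
LZ77 triple: (3, 4, 'f')


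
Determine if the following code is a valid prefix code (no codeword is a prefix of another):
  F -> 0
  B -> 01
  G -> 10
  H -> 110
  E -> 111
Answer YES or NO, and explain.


Checking each pair (does one codeword prefix another?):
  F='0' vs B='01': prefix -- VIOLATION

NO -- this is NOT a valid prefix code. F (0) is a prefix of B (01).


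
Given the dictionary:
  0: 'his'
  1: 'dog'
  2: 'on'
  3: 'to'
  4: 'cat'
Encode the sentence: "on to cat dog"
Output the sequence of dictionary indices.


Look up each word in the dictionary:
  'on' -> 2
  'to' -> 3
  'cat' -> 4
  'dog' -> 1

Encoded: [2, 3, 4, 1]


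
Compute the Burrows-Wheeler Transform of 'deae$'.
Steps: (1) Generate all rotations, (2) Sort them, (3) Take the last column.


Rotations (sorted):
  0: $deae -> last char: e
  1: ae$de -> last char: e
  2: deae$ -> last char: $
  3: e$dea -> last char: a
  4: eae$d -> last char: d


BWT = ee$ad


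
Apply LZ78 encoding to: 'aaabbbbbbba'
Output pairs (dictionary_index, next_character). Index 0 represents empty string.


LZ78 encoding steps:
Dictionary: {0: ''}
Step 1: w='' (idx 0), next='a' -> output (0, 'a'), add 'a' as idx 1
Step 2: w='a' (idx 1), next='a' -> output (1, 'a'), add 'aa' as idx 2
Step 3: w='' (idx 0), next='b' -> output (0, 'b'), add 'b' as idx 3
Step 4: w='b' (idx 3), next='b' -> output (3, 'b'), add 'bb' as idx 4
Step 5: w='bb' (idx 4), next='b' -> output (4, 'b'), add 'bbb' as idx 5
Step 6: w='b' (idx 3), next='a' -> output (3, 'a'), add 'ba' as idx 6


Encoded: [(0, 'a'), (1, 'a'), (0, 'b'), (3, 'b'), (4, 'b'), (3, 'a')]


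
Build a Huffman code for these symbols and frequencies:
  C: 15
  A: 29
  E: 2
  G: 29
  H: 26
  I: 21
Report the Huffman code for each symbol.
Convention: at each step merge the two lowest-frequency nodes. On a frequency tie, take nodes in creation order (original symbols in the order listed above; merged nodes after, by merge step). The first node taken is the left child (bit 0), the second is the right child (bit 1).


Huffman tree construction:
Step 1: Merge E(2) + C(15) = 17
Step 2: Merge (E+C)(17) + I(21) = 38
Step 3: Merge H(26) + A(29) = 55
Step 4: Merge G(29) + ((E+C)+I)(38) = 67
Step 5: Merge (H+A)(55) + (G+((E+C)+I))(67) = 122
Read each symbol's code off the tree from the root (left child = 0, right child = 1).

Codes:
  C: 1101 (length 4)
  A: 01 (length 2)
  E: 1100 (length 4)
  G: 10 (length 2)
  H: 00 (length 2)
  I: 111 (length 3)
Average code length: 299/122 = 2.4508 bits/symbol


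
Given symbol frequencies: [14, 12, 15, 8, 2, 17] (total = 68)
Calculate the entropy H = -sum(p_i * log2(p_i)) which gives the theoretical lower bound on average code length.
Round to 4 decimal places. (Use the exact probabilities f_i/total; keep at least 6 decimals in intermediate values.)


Per-symbol terms -p_i * log2(p_i) with p_i = f_i/68:
  p = 14/68 = 0.205882: log2(p) = -2.280108, -p*log2(p) = 0.469434
  p = 12/68 = 0.176471: log2(p) = -2.502500, -p*log2(p) = 0.441618
  p = 15/68 = 0.220588: log2(p) = -2.180572, -p*log2(p) = 0.481009
  p = 8/68 = 0.117647: log2(p) = -3.087463, -p*log2(p) = 0.363231
  p = 2/68 = 0.029412: log2(p) = -5.087463, -p*log2(p) = 0.149631
  p = 17/68 = 0.250000: log2(p) = -2.000000, -p*log2(p) = 0.500000
H = 0.469434 + 0.441618 + 0.481009 + 0.363231 + 0.149631 + 0.500000 = 2.404923

H = 2.4049 bits/symbol


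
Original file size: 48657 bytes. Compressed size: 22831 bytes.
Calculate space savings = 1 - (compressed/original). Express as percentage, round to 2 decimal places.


ratio = compressed/original = 22831/48657 = 0.469223
savings = 1 - ratio = 1 - 0.469223 = 0.530777
as a percentage: 0.530777 * 100 = 53.08%

Space savings = 1 - 22831/48657 = 53.08%


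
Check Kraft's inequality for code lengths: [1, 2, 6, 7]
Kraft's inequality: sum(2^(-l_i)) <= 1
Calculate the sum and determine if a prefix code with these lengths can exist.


Sum = 2^(-1) + 2^(-2) + 2^(-6) + 2^(-7)
    = 0.5 + 0.25 + 0.015625 + 0.0078125
    = 99/128 = 0.7734375
Since 0.7734375 <= 1, Kraft's inequality IS satisfied.
A prefix code with these lengths CAN exist.

Kraft sum = 0.7734375. Satisfied.


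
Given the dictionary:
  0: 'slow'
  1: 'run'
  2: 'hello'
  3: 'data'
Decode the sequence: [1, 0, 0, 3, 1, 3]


Look up each index in the dictionary:
  1 -> 'run'
  0 -> 'slow'
  0 -> 'slow'
  3 -> 'data'
  1 -> 'run'
  3 -> 'data'

Decoded: "run slow slow data run data"


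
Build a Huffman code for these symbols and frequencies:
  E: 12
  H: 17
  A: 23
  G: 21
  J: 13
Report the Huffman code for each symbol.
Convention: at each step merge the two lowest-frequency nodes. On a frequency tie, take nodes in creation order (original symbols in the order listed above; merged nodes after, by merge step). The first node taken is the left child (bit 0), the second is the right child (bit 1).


Huffman tree construction:
Step 1: Merge E(12) + J(13) = 25
Step 2: Merge H(17) + G(21) = 38
Step 3: Merge A(23) + (E+J)(25) = 48
Step 4: Merge (H+G)(38) + (A+(E+J))(48) = 86
Read each symbol's code off the tree from the root (left child = 0, right child = 1).

Codes:
  E: 110 (length 3)
  H: 00 (length 2)
  A: 10 (length 2)
  G: 01 (length 2)
  J: 111 (length 3)
Average code length: 197/86 = 2.2907 bits/symbol


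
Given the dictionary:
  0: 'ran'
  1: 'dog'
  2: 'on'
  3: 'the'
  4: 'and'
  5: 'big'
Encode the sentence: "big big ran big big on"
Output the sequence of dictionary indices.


Look up each word in the dictionary:
  'big' -> 5
  'big' -> 5
  'ran' -> 0
  'big' -> 5
  'big' -> 5
  'on' -> 2

Encoded: [5, 5, 0, 5, 5, 2]


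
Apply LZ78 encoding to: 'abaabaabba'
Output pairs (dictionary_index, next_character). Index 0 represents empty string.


LZ78 encoding steps:
Dictionary: {0: ''}
Step 1: w='' (idx 0), next='a' -> output (0, 'a'), add 'a' as idx 1
Step 2: w='' (idx 0), next='b' -> output (0, 'b'), add 'b' as idx 2
Step 3: w='a' (idx 1), next='a' -> output (1, 'a'), add 'aa' as idx 3
Step 4: w='b' (idx 2), next='a' -> output (2, 'a'), add 'ba' as idx 4
Step 5: w='a' (idx 1), next='b' -> output (1, 'b'), add 'ab' as idx 5
Step 6: w='ba' (idx 4), end of input -> output (4, '')


Encoded: [(0, 'a'), (0, 'b'), (1, 'a'), (2, 'a'), (1, 'b'), (4, '')]


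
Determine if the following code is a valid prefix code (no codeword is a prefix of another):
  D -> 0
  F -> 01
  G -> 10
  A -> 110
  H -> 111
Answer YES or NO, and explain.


Checking each pair (does one codeword prefix another?):
  D='0' vs F='01': prefix -- VIOLATION

NO -- this is NOT a valid prefix code. D (0) is a prefix of F (01).


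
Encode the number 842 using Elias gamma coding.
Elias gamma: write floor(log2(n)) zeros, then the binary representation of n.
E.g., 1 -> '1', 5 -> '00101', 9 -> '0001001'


num_bits = floor(log2(842)) + 1 = 10
leading_zeros = num_bits - 1 = 9
binary(842) = 1101001010

Elias gamma(842) = '000000000' + '1101001010' = 0000000001101001010 (19 bits)


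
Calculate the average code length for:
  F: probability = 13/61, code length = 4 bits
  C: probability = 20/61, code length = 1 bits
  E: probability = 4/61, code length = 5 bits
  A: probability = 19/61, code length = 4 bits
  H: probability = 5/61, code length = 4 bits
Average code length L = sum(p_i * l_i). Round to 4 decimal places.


Weighted contributions p_i * l_i:
  F: (13/61) * 4 = 52/61
  C: (20/61) * 1 = 20/61
  E: (4/61) * 5 = 20/61
  A: (19/61) * 4 = 76/61
  H: (5/61) * 4 = 20/61
Sum = (52 + 20 + 20 + 76 + 20)/61 = 188/61

L = 188/61 = 3.0820 bits/symbol


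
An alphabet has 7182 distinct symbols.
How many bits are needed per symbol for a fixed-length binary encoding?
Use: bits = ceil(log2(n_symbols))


log2(7182) = 12.8102
Bracket: 2^12 = 4096 < 7182 <= 2^13 = 8192
So ceil(log2(7182)) = 13

bits = ceil(log2(7182)) = ceil(12.8102) = 13 bits


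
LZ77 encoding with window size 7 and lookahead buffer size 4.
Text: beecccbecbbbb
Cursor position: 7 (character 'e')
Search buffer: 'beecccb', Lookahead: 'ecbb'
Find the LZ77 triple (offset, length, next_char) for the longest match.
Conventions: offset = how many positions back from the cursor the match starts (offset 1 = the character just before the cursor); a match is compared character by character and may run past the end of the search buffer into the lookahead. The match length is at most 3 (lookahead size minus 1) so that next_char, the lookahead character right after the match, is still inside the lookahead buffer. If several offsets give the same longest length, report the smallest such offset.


Try each offset into the search buffer:
  offset=1 (pos 6, char 'b'): match length 0
  offset=2 (pos 5, char 'c'): match length 0
  offset=3 (pos 4, char 'c'): match length 0
  offset=4 (pos 3, char 'c'): match length 0
  offset=5 (pos 2, char 'e'): match length 2
  offset=6 (pos 1, char 'e'): match length 1
  offset=7 (pos 0, char 'b'): match length 0
Longest match has length 2 at offset 5.
next_char = character at position 7 + 2 = 9 -> 'b'

Best match: offset=5, length=2 (matching 'ec' starting at position 2)
LZ77 triple: (5, 2, 'b')


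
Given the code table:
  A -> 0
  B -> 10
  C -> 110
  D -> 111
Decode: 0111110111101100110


Decoding:
0 -> A
111 -> D
110 -> C
111 -> D
10 -> B
110 -> C
0 -> A
110 -> C


Result: ADCDBCAC


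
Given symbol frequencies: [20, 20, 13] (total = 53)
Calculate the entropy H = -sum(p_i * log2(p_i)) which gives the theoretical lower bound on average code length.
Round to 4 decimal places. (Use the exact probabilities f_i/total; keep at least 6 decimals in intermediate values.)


Per-symbol terms -p_i * log2(p_i) with p_i = f_i/53:
  p = 20/53 = 0.377358: log2(p) = -1.405992, -p*log2(p) = 0.530563
  p = 20/53 = 0.377358: log2(p) = -1.405992, -p*log2(p) = 0.530563
  p = 13/53 = 0.245283: log2(p) = -2.027481, -p*log2(p) = 0.497307
H = 0.530563 + 0.530563 + 0.497307 = 1.558433

H = 1.5584 bits/symbol


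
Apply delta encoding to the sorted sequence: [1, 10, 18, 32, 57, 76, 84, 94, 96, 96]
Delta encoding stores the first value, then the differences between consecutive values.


First value: 1
Deltas:
  10 - 1 = 9
  18 - 10 = 8
  32 - 18 = 14
  57 - 32 = 25
  76 - 57 = 19
  84 - 76 = 8
  94 - 84 = 10
  96 - 94 = 2
  96 - 96 = 0


Delta encoded: [1, 9, 8, 14, 25, 19, 8, 10, 2, 0]


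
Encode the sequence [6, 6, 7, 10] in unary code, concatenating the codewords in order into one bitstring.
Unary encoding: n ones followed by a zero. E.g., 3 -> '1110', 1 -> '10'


Encode each number as n ones followed by a terminating 0:
  6 -> 1111110 (7 bits)
  6 -> 1111110 (7 bits)
  7 -> 11111110 (8 bits)
  10 -> 11111111110 (11 bits)
Total length = 7 + 7 + 8 + 11 = 33 bits.

Unary([6, 6, 7, 10]) = 111111011111101111111011111111110 (33 bits)


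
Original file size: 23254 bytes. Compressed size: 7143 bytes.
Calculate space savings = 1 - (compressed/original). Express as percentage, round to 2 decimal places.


ratio = compressed/original = 7143/23254 = 0.307173
savings = 1 - ratio = 1 - 0.307173 = 0.692827
as a percentage: 0.692827 * 100 = 69.28%

Space savings = 1 - 7143/23254 = 69.28%


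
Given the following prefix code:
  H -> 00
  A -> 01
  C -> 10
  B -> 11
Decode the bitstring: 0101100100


Decoding step by step:
Bits 01 -> A
Bits 01 -> A
Bits 10 -> C
Bits 01 -> A
Bits 00 -> H


Decoded message: AACAH


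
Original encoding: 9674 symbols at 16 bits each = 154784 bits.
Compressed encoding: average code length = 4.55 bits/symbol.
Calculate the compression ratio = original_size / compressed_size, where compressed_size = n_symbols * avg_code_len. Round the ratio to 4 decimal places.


original_size = n_symbols * orig_bits = 9674 * 16 = 154784 bits
compressed_size = n_symbols * avg_code_len = 9674 * 4.55 = 44016.7 bits
ratio = original_size / compressed_size = 154784 / 44016.7 = 3.5165

Compression ratio = 3.5165


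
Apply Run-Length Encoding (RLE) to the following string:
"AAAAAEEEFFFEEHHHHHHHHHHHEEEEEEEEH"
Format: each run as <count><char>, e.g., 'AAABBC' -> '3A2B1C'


Scanning runs left to right:
  i=0: run of 'A' x 5 -> '5A'
  i=5: run of 'E' x 3 -> '3E'
  i=8: run of 'F' x 3 -> '3F'
  i=11: run of 'E' x 2 -> '2E'
  i=13: run of 'H' x 11 -> '11H'
  i=24: run of 'E' x 8 -> '8E'
  i=32: run of 'H' x 1 -> '1H'

RLE = 5A3E3F2E11H8E1H


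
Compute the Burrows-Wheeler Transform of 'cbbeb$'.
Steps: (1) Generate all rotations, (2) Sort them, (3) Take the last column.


Rotations (sorted):
  0: $cbbeb -> last char: b
  1: b$cbbe -> last char: e
  2: bbeb$c -> last char: c
  3: beb$cb -> last char: b
  4: cbbeb$ -> last char: $
  5: eb$cbb -> last char: b


BWT = becb$b


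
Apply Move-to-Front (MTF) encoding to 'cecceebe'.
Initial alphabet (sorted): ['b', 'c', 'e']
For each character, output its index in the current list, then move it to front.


MTF encoding:
'c': index 1 in ['b', 'c', 'e'] -> ['c', 'b', 'e']
'e': index 2 in ['c', 'b', 'e'] -> ['e', 'c', 'b']
'c': index 1 in ['e', 'c', 'b'] -> ['c', 'e', 'b']
'c': index 0 in ['c', 'e', 'b'] -> ['c', 'e', 'b']
'e': index 1 in ['c', 'e', 'b'] -> ['e', 'c', 'b']
'e': index 0 in ['e', 'c', 'b'] -> ['e', 'c', 'b']
'b': index 2 in ['e', 'c', 'b'] -> ['b', 'e', 'c']
'e': index 1 in ['b', 'e', 'c'] -> ['e', 'b', 'c']


Output: [1, 2, 1, 0, 1, 0, 2, 1]


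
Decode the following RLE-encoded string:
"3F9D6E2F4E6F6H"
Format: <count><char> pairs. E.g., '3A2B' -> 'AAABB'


Expanding each <count><char> pair:
  3F -> 'FFF'
  9D -> 'DDDDDDDDD'
  6E -> 'EEEEEE'
  2F -> 'FF'
  4E -> 'EEEE'
  6F -> 'FFFFFF'
  6H -> 'HHHHHH'

Decoded = FFFDDDDDDDDDEEEEEEFFEEEEFFFFFFHHHHHH


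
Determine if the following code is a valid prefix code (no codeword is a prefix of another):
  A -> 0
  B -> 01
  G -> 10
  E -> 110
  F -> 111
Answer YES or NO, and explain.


Checking each pair (does one codeword prefix another?):
  A='0' vs B='01': prefix -- VIOLATION

NO -- this is NOT a valid prefix code. A (0) is a prefix of B (01).


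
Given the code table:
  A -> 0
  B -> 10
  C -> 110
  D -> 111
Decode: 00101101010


Decoding:
0 -> A
0 -> A
10 -> B
110 -> C
10 -> B
10 -> B


Result: AABCBB


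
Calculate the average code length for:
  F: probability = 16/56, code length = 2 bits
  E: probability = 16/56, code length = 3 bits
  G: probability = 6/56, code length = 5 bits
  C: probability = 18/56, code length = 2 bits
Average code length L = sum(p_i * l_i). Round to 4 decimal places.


Weighted contributions p_i * l_i:
  F: (16/56) * 2 = 32/56
  E: (16/56) * 3 = 48/56
  G: (6/56) * 5 = 30/56
  C: (18/56) * 2 = 36/56
Sum = (32 + 48 + 30 + 36)/56 = 146/56

L = 146/56 = 2.6071 bits/symbol


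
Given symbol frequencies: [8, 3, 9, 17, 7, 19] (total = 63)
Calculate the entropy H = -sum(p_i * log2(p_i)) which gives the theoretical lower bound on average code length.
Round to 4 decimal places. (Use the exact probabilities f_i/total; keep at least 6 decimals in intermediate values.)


Per-symbol terms -p_i * log2(p_i) with p_i = f_i/63:
  p = 8/63 = 0.126984: log2(p) = -2.977280, -p*log2(p) = 0.378067
  p = 3/63 = 0.047619: log2(p) = -4.392317, -p*log2(p) = 0.209158
  p = 9/63 = 0.142857: log2(p) = -2.807355, -p*log2(p) = 0.401051
  p = 17/63 = 0.269841: log2(p) = -1.889817, -p*log2(p) = 0.509951
  p = 7/63 = 0.111111: log2(p) = -3.169925, -p*log2(p) = 0.352214
  p = 19/63 = 0.301587: log2(p) = -1.729352, -p*log2(p) = 0.521551
H = 0.378067 + 0.209158 + 0.401051 + 0.509951 + 0.352214 + 0.521551 = 2.371992

H = 2.372 bits/symbol


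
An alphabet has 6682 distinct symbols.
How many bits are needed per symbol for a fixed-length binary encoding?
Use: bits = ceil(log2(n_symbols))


log2(6682) = 12.7061
Bracket: 2^12 = 4096 < 6682 <= 2^13 = 8192
So ceil(log2(6682)) = 13

bits = ceil(log2(6682)) = ceil(12.7061) = 13 bits


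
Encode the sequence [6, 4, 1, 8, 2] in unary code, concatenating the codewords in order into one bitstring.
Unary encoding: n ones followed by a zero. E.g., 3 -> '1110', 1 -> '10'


Encode each number as n ones followed by a terminating 0:
  6 -> 1111110 (7 bits)
  4 -> 11110 (5 bits)
  1 -> 10 (2 bits)
  8 -> 111111110 (9 bits)
  2 -> 110 (3 bits)
Total length = 7 + 5 + 2 + 9 + 3 = 26 bits.

Unary([6, 4, 1, 8, 2]) = 11111101111010111111110110 (26 bits)


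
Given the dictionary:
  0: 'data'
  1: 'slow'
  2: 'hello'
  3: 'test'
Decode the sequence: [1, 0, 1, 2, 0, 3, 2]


Look up each index in the dictionary:
  1 -> 'slow'
  0 -> 'data'
  1 -> 'slow'
  2 -> 'hello'
  0 -> 'data'
  3 -> 'test'
  2 -> 'hello'

Decoded: "slow data slow hello data test hello"


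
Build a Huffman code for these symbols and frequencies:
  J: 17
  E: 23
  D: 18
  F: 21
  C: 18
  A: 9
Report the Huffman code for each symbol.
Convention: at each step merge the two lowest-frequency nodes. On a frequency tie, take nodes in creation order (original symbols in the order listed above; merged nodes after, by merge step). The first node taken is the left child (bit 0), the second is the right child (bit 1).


Huffman tree construction:
Step 1: Merge A(9) + J(17) = 26
Step 2: Merge D(18) + C(18) = 36
Step 3: Merge F(21) + E(23) = 44
Step 4: Merge (A+J)(26) + (D+C)(36) = 62
Step 5: Merge (F+E)(44) + ((A+J)+(D+C))(62) = 106
Read each symbol's code off the tree from the root (left child = 0, right child = 1).

Codes:
  J: 101 (length 3)
  E: 01 (length 2)
  D: 110 (length 3)
  F: 00 (length 2)
  C: 111 (length 3)
  A: 100 (length 3)
Average code length: 274/106 = 2.5849 bits/symbol
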